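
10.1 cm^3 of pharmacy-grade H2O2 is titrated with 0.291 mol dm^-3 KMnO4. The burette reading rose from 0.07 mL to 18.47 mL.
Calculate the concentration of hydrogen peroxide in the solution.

1.33 mol/L

2 MnO4^- + 5 H2O2 + 6 H^+ → 2 Mn^2+ + 5 O2 + 8 H2O
n(KMnO4) = 0.0184 L × 0.291 mol/L = 5.35 × 10^-3 mol
From the 5:2 mole ratio, n(H2O2) = 5/2 × 5.35 × 10^-3 = 0.0134 mol
[H2O2] = 0.0134 mol / 0.0101 L = 1.33 mol/L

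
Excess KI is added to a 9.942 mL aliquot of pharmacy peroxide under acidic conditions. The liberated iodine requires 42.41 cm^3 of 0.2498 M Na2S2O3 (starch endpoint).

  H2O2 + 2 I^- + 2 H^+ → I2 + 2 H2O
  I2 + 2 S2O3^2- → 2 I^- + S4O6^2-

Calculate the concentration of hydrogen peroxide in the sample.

0.5328 M

n(S2O3^2-) = 0.04241 × 0.2498 = 0.01059 mol
n(I2) = n(S2O3^2-)/2 = 5.297 × 10^-3 mol
n(H2O2) in the aliquot = 5.297 × 10^-3 mol (1:1 ratio)
[H2O2] = 5.297 × 10^-3 / 0.009942 = 0.5328 mol/L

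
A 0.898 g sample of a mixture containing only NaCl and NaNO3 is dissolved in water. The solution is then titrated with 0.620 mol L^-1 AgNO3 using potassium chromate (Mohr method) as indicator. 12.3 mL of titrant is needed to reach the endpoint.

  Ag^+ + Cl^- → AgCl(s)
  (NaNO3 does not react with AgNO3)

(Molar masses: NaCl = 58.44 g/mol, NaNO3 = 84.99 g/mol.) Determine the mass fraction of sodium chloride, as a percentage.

49.6 %

n(AgNO3) = 0.0123 × 0.620 = 7.63 × 10^-3 mol
Let x = n(NaCl), y = n(NaNO3).
Titrant: 1x = 7.63 × 10^-3;  mass: 58.44x + 84.99y = 0.898
Solving, x = 7.63 × 10^-3 mol, y = 5.32 × 10^-3 mol
mass of NaCl = 7.63 × 10^-3 × 58.44 = 0.446 g
% NaCl = 0.446 / 0.898 × 100 = 49.6 %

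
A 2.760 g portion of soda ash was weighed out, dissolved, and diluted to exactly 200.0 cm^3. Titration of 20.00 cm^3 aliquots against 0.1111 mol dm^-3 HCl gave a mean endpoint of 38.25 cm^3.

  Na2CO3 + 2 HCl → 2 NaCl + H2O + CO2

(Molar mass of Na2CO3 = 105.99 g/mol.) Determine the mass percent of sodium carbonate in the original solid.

81.60 %

n(HCl) per titration = 0.03825 × 0.1111 = 4.250 × 10^-3 mol
From the 1:2 ratio, n(Na2CO3) in each aliquot = 1/2 × 4.250 × 10^-3 = 2.125 × 10^-3 mol
n(Na2CO3) in the whole flask = 2.125 × 10^-3 × 200.0/20.00 = 0.02125 mol
mass of Na2CO3 = 0.02125 × 105.99 = 2.252 g
% Na2CO3 = 2.252 / 2.760 × 100 = 81.60 %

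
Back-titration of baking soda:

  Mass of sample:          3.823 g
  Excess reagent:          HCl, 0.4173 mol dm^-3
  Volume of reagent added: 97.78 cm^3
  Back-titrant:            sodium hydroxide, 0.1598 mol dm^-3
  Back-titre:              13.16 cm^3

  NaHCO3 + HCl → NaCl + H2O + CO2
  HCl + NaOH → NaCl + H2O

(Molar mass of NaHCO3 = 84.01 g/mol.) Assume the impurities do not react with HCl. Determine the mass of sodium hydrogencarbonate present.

n(HCl) added = 0.09778 × 0.4173 = 0.04080 mol
n(NaOH) used in back-titration = 0.01316 × 0.1598 = 2.103 × 10^-3 mol
n(HCl) left over = 2.103 × 10^-3 mol (1:1 ratio)
n(HCl) consumed by analyte = 0.04080 − 2.103 × 10^-3 = 0.03870 mol
n(NaHCO3) = 0.03870 mol (1:1 ratio)
mass of NaHCO3 = 0.03870 × 84.01 = 3.251 g

3.251 g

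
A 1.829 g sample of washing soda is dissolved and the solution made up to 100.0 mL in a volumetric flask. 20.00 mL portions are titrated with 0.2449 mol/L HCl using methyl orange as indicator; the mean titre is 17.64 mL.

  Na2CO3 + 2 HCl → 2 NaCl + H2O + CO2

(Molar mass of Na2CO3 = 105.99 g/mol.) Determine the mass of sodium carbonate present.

1.145 g

n(HCl) per titration = 0.01764 × 0.2449 = 4.320 × 10^-3 mol
From the 1:2 ratio, n(Na2CO3) in each aliquot = 1/2 × 4.320 × 10^-3 = 2.160 × 10^-3 mol
n(Na2CO3) in the whole flask = 2.160 × 10^-3 × 100.0/20.00 = 0.01080 mol
mass of Na2CO3 = 0.01080 × 105.99 = 1.145 g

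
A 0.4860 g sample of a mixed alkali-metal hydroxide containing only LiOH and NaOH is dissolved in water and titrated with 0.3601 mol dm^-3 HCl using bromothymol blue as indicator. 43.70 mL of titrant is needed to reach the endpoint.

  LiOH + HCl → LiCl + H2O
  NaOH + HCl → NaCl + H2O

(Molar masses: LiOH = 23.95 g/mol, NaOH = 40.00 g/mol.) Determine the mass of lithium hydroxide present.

n(HCl) = 0.04370 × 0.3601 = 0.01574 mol
Let x = n(LiOH), y = n(NaOH).
Titrant: 1x + 1y = 0.01574;  mass: 23.95x + 40.00y = 0.4860
Solving, x = 8.938 × 10^-3 mol, y = 6.798 × 10^-3 mol
mass of LiOH = 8.938 × 10^-3 × 23.95 = 0.2141 g

0.2141 g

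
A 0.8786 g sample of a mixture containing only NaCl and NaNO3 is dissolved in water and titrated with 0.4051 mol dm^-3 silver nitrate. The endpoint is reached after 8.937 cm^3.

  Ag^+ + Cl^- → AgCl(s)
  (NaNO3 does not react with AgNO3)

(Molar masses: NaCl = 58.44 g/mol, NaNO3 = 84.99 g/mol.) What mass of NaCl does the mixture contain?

n(AgNO3) = 0.008937 × 0.4051 = 3.620 × 10^-3 mol
Let x = n(NaCl), y = n(NaNO3).
Titrant: 1x = 3.620 × 10^-3;  mass: 58.44x + 84.99y = 0.8786
Solving, x = 3.620 × 10^-3 mol, y = 7.848 × 10^-3 mol
mass of NaCl = 3.620 × 10^-3 × 58.44 = 0.2116 g

0.2116 g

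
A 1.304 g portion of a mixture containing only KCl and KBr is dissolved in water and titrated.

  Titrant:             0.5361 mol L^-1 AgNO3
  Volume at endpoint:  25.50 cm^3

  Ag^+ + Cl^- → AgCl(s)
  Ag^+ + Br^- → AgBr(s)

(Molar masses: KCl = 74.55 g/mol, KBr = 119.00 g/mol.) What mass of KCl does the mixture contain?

n(AgNO3) = 0.02550 × 0.5361 = 0.01367 mol
Let x = n(KCl), y = n(KBr).
Titrant: 1x + 1y = 0.01367;  mass: 74.55x + 119.00y = 1.304
Solving, x = 7.262 × 10^-3 mol, y = 6.409 × 10^-3 mol
mass of KCl = 7.262 × 10^-3 × 74.55 = 0.5414 g

0.5414 g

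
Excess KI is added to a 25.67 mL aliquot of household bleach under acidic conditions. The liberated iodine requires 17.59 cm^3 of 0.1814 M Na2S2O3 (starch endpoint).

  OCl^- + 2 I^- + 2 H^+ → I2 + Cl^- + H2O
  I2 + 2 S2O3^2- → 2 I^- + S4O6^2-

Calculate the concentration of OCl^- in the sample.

0.06215 M

n(S2O3^2-) = 0.01759 × 0.1814 = 3.191 × 10^-3 mol
n(I2) = n(S2O3^2-)/2 = 1.595 × 10^-3 mol
n(OCl^-) in the aliquot = 1.595 × 10^-3 mol (1:1 ratio)
[OCl^-] = 1.595 × 10^-3 / 0.02567 = 0.06215 mol/L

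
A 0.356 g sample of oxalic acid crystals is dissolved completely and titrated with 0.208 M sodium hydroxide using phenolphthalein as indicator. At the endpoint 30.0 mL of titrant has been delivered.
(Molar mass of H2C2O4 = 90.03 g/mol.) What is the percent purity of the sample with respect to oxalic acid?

H2C2O4 + 2 NaOH → Na2C2O4 + 2 H2O
n(NaOH) = 0.0300 L × 0.208 mol/L = 6.24 × 10^-3 mol
From the 1:2 ratio, n(H2C2O4) = 1/2 × 6.24 × 10^-3 = 3.12 × 10^-3 mol
mass of H2C2O4 = 3.12 × 10^-3 × 90.03 g/mol = 0.281 g
% H2C2O4 = 0.281 / 0.356 × 100 = 78.9 %

78.9 %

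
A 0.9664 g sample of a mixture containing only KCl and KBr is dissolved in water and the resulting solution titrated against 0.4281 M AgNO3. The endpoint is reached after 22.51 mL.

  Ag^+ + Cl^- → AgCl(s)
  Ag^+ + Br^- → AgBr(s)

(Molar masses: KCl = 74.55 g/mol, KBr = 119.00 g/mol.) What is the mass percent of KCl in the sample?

31.30 %

n(AgNO3) = 0.02251 × 0.4281 = 9.637 × 10^-3 mol
Let x = n(KCl), y = n(KBr).
Titrant: 1x + 1y = 9.637 × 10^-3;  mass: 74.55x + 119.00y = 0.9664
Solving, x = 4.057 × 10^-3 mol, y = 5.579 × 10^-3 mol
mass of KCl = 4.057 × 10^-3 × 74.55 = 0.3025 g
% KCl = 0.3025 / 0.9664 × 100 = 31.30 %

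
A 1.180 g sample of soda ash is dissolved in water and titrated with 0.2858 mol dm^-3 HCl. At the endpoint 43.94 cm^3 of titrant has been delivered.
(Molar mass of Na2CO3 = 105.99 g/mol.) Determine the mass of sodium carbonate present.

0.6655 g

Na2CO3 + 2 HCl → 2 NaCl + H2O + CO2
n(HCl) = 0.04394 L × 0.2858 mol/L = 0.01256 mol
From the 1:2 ratio, n(Na2CO3) = 1/2 × 0.01256 = 6.279 × 10^-3 mol
mass of Na2CO3 = 6.279 × 10^-3 × 105.99 g/mol = 0.6655 g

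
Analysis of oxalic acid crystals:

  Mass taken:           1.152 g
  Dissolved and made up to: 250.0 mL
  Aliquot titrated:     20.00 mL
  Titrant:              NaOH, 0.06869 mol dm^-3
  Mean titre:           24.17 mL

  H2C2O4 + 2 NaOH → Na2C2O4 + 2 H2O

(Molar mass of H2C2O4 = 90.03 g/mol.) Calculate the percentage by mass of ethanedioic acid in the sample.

n(NaOH) per titration = 0.02417 × 0.06869 = 1.660 × 10^-3 mol
From the 1:2 ratio, n(H2C2O4) in each aliquot = 1/2 × 1.660 × 10^-3 = 8.301 × 10^-4 mol
n(H2C2O4) in the whole flask = 8.301 × 10^-4 × 250.0/20.00 = 0.01038 mol
mass of H2C2O4 = 0.01038 × 90.03 = 0.9342 g
% H2C2O4 = 0.9342 / 1.152 × 100 = 81.09 %

81.09 %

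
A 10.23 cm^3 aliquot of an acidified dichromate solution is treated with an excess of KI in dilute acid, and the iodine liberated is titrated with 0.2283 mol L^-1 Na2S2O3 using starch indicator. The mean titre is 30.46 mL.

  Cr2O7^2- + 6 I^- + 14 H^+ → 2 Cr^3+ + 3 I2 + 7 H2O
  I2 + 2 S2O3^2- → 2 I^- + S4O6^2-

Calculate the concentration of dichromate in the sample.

n(S2O3^2-) = 0.03046 × 0.2283 = 6.954 × 10^-3 mol
n(I2) = n(S2O3^2-)/2 = 3.477 × 10^-3 mol
From the 1:3 ratio, n(Cr2O7^2-) in the aliquot = 1/3 × 3.477 × 10^-3 = 1.159 × 10^-3 mol
[Cr2O7^2-] = 1.159 × 10^-3 / 0.01023 = 0.1133 mol/L

0.1133 mol/L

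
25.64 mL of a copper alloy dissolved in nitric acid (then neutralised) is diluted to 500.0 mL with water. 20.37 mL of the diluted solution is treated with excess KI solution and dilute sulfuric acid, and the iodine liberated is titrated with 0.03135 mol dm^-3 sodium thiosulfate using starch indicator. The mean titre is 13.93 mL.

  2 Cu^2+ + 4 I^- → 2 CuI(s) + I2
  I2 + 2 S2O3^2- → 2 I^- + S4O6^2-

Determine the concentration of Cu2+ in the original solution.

0.4181 mol/L

n(S2O3^2-) = 0.01393 × 0.03135 = 4.367 × 10^-4 mol
n(I2) = n(S2O3^2-)/2 = 2.184 × 10^-4 mol
From the 2:1 ratio, n(Cu2+) in the aliquot = 2/1 × 2.184 × 10^-4 = 4.367 × 10^-4 mol
[Cu2+]_dilute = 4.367 × 10^-4 / 0.02037 = 0.02144 mol/L
[Cu2+]_original = 0.02144 × 500.0/25.64 = 0.4181 mol/L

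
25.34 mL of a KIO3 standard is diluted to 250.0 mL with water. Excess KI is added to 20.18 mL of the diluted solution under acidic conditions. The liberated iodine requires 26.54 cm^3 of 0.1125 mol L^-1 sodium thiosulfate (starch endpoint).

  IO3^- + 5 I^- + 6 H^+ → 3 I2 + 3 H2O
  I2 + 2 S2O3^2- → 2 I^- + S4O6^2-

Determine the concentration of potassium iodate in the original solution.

0.2433 mol/L

n(S2O3^2-) = 0.02654 × 0.1125 = 2.986 × 10^-3 mol
n(I2) = n(S2O3^2-)/2 = 1.493 × 10^-3 mol
From the 1:3 ratio, n(IO3^-) in the aliquot = 1/3 × 1.493 × 10^-3 = 4.976 × 10^-4 mol
[IO3^-]_dilute = 4.976 × 10^-4 / 0.02018 = 0.02466 mol/L
[IO3^-]_original = 0.02466 × 250.0/25.34 = 0.2433 mol/L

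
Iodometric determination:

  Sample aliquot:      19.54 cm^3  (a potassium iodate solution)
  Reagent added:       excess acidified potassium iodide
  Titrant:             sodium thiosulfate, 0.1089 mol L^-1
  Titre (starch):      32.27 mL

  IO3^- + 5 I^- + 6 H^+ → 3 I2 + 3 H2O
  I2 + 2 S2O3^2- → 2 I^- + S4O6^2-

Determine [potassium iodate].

n(S2O3^2-) = 0.03227 × 0.1089 = 3.514 × 10^-3 mol
n(I2) = n(S2O3^2-)/2 = 1.757 × 10^-3 mol
From the 1:3 ratio, n(IO3^-) in the aliquot = 1/3 × 1.757 × 10^-3 = 5.857 × 10^-4 mol
[IO3^-] = 5.857 × 10^-4 / 0.01954 = 0.02997 mol/L

0.02997 mol/L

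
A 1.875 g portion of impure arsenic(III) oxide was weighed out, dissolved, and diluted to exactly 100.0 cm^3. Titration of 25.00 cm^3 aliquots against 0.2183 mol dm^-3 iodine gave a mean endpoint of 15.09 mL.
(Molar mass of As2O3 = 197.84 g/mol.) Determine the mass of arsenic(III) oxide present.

As2O3 + 2 I2 + 2 H2O → As2O5 + 4 HI
n(I2) per titration = 0.01509 × 0.2183 = 3.294 × 10^-3 mol
From the 1:2 ratio, n(As2O3) in each aliquot = 1/2 × 3.294 × 10^-3 = 1.647 × 10^-3 mol
n(As2O3) in the whole flask = 1.647 × 10^-3 × 100.0/25.00 = 6.588 × 10^-3 mol
mass of As2O3 = 6.588 × 10^-3 × 197.84 = 1.303 g

1.303 g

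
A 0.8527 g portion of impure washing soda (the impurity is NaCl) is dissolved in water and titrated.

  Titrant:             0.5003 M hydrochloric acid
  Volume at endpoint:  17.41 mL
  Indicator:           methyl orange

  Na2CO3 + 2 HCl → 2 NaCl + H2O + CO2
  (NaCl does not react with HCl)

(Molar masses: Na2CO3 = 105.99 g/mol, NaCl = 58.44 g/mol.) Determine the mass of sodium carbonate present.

0.4616 g

n(HCl) = 0.01741 × 0.5003 = 8.710 × 10^-3 mol
Let x = n(Na2CO3), y = n(NaCl).
Titrant: 2x = 8.710 × 10^-3;  mass: 105.99x + 58.44y = 0.8527
Solving, x = 4.355 × 10^-3 mol, y = 6.692 × 10^-3 mol
mass of Na2CO3 = 4.355 × 10^-3 × 105.99 = 0.4616 g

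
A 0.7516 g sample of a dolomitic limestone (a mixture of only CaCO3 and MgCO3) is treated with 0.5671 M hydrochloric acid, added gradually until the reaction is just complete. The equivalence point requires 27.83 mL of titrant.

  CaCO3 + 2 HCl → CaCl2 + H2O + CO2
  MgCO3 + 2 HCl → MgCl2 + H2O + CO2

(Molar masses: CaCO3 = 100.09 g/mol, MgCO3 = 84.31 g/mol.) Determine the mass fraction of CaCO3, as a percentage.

72.82 %

n(HCl) = 0.02783 × 0.5671 = 0.01578 mol
Let x = n(CaCO3), y = n(MgCO3).
Titrant: 2x + 2y = 0.01578;  mass: 100.09x + 84.31y = 0.7516
Solving, x = 5.469 × 10^-3 mol, y = 2.423 × 10^-3 mol
mass of CaCO3 = 5.469 × 10^-3 × 100.09 = 0.5473 g
% CaCO3 = 0.5473 / 0.7516 × 100 = 72.82 %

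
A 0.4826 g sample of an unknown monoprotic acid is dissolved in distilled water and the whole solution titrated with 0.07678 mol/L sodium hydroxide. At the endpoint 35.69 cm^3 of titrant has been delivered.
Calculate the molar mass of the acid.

176.1 g/mol

n(NaOH) = 0.03569 L × 0.07678 mol/L = 2.740 × 10^-3 mol
n(HA) = 2.740 × 10^-3 mol (1:1 ratio)
M = m / n = 0.4826 g / 2.740 × 10^-3 mol = 176.1 g/mol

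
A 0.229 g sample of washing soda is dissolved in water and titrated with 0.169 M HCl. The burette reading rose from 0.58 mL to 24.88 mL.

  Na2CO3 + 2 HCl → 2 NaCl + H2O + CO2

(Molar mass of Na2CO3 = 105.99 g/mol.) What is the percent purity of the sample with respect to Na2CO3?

95.0 %

n(HCl) = 0.0243 L × 0.169 mol/L = 4.11 × 10^-3 mol
From the 1:2 ratio, n(Na2CO3) = 1/2 × 4.11 × 10^-3 = 2.05 × 10^-3 mol
mass of Na2CO3 = 2.05 × 10^-3 × 105.99 g/mol = 0.218 g
% Na2CO3 = 0.218 / 0.229 × 100 = 95.0 %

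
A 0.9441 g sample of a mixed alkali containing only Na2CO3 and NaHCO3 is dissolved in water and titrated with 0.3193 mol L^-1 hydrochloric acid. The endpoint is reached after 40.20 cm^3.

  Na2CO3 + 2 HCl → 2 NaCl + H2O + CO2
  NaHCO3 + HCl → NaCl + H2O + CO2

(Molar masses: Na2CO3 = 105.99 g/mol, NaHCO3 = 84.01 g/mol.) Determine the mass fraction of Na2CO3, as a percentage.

24.30 %

n(HCl) = 0.04020 × 0.3193 = 0.01284 mol
Let x = n(Na2CO3), y = n(NaHCO3).
Titrant: 2x + 1y = 0.01284;  mass: 105.99x + 84.01y = 0.9441
Solving, x = 2.164 × 10^-3 mol, y = 8.508 × 10^-3 mol
mass of Na2CO3 = 2.164 × 10^-3 × 105.99 = 0.2294 g
% Na2CO3 = 0.2294 / 0.9441 × 100 = 24.30 %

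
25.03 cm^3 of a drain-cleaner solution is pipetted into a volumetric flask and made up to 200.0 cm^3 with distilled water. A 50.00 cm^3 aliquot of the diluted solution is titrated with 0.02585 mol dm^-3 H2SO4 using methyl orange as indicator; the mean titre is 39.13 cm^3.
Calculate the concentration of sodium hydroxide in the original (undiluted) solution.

0.3233 mol/L

2 NaOH + H2SO4 → Na2SO4 + 2 H2O
n(H2SO4) = 0.03913 × 0.02585 = 1.012 × 10^-3 mol
From the 2:1 ratio, n(NaOH) in the aliquot = 2/1 × 1.012 × 10^-3 = 2.023 × 10^-3 mol
[NaOH]_dilute = 2.023 × 10^-3 / 0.05000 = 0.04046 mol/L
Dilution factor = 200.0 / 25.03 = 7.990
[NaOH]_stock = 0.04046 × 7.990 = 0.3233 mol/L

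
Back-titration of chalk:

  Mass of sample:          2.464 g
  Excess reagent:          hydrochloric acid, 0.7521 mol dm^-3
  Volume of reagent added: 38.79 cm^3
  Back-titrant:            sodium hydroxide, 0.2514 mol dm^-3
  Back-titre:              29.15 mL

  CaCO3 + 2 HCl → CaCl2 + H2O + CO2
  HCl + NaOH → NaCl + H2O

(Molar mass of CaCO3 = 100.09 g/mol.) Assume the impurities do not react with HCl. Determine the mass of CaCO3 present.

n(HCl) added = 0.03879 × 0.7521 = 0.02917 mol
n(NaOH) used in back-titration = 0.02915 × 0.2514 = 7.328 × 10^-3 mol
n(HCl) left over = 7.328 × 10^-3 mol (1:1 ratio)
n(HCl) consumed by analyte = 0.02917 − 7.328 × 10^-3 = 0.02185 mol
From the 1:2 ratio, n(CaCO3) = 1/2 × 0.02185 = 0.01092 mol
mass of CaCO3 = 0.01092 × 100.09 = 1.093 g

1.093 g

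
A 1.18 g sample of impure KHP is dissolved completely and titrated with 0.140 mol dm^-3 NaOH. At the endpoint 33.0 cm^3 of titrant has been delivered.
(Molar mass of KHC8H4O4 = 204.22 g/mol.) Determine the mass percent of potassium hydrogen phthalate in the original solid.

KHC8H4O4 + NaOH → KNaC8H4O4 + H2O
n(NaOH) = 0.0330 L × 0.140 mol/L = 4.62 × 10^-3 mol
n(KHC8H4O4) = 4.62 × 10^-3 mol (1:1 ratio)
mass of KHC8H4O4 = 4.62 × 10^-3 × 204.22 g/mol = 0.943 g
% KHC8H4O4 = 0.943 / 1.18 × 100 = 80.0 %

80.0 %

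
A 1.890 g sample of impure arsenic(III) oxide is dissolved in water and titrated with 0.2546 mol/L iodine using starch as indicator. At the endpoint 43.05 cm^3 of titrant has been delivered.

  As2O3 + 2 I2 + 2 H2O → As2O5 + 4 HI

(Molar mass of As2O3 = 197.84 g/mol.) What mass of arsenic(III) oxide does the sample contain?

n(I2) = 0.04305 L × 0.2546 mol/L = 0.01096 mol
From the 1:2 ratio, n(As2O3) = 1/2 × 0.01096 = 5.480 × 10^-3 mol
mass of As2O3 = 5.480 × 10^-3 × 197.84 g/mol = 1.084 g

1.084 g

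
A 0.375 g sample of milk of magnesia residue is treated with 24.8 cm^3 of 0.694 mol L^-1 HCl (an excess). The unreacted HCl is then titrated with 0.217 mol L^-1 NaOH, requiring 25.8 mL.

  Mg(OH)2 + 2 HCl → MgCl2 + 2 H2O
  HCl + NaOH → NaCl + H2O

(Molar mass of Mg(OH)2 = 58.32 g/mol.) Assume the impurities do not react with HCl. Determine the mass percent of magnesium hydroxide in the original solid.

90.3 %

n(HCl) added = 0.0248 × 0.694 = 0.0172 mol
n(NaOH) used in back-titration = 0.0258 × 0.217 = 5.60 × 10^-3 mol
n(HCl) left over = 5.60 × 10^-3 mol (1:1 ratio)
n(HCl) consumed by analyte = 0.0172 − 5.60 × 10^-3 = 0.0116 mol
From the 1:2 ratio, n(Mg(OH)2) = 1/2 × 0.0116 = 5.81 × 10^-3 mol
mass of Mg(OH)2 = 5.81 × 10^-3 × 58.32 = 0.339 g
% Mg(OH)2 = 0.339 / 0.375 × 100 = 90.3 %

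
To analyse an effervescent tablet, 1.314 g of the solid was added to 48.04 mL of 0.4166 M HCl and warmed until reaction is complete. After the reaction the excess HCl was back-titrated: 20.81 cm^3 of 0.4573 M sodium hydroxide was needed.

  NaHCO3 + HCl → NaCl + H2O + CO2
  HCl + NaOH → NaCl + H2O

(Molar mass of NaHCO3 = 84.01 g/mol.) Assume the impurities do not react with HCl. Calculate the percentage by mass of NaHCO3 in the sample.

67.11 %

n(HCl) added = 0.04804 × 0.4166 = 0.02001 mol
n(NaOH) used in back-titration = 0.02081 × 0.4573 = 9.516 × 10^-3 mol
n(HCl) left over = 9.516 × 10^-3 mol (1:1 ratio)
n(HCl) consumed by analyte = 0.02001 − 9.516 × 10^-3 = 0.01050 mol
n(NaHCO3) = 0.01050 mol (1:1 ratio)
mass of NaHCO3 = 0.01050 × 84.01 = 0.8819 g
% NaHCO3 = 0.8819 / 1.314 × 100 = 67.11 %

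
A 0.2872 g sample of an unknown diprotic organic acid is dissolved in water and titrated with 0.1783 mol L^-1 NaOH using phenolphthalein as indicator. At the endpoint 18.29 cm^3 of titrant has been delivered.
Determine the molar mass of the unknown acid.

176.1 g/mol

n(NaOH) = 0.01829 L × 0.1783 mol/L = 3.261 × 10^-3 mol
From the 1:2 ratio, n(H2A) = 1/2 × 3.261 × 10^-3 = 1.631 × 10^-3 mol
M = m / n = 0.2872 g / 1.631 × 10^-3 mol = 176.1 g/mol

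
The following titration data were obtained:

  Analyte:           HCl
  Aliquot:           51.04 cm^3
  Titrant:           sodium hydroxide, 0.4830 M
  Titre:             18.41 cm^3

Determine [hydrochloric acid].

HCl + NaOH → NaCl + H2O
n(NaOH) = 0.01841 L × 0.4830 mol/L = 8.892 × 10^-3 mol
n(HCl) = 8.892 × 10^-3 mol (1:1 mole ratio)
[HCl] = 8.892 × 10^-3 mol / 0.05104 L = 0.1742 mol/L

0.1742 M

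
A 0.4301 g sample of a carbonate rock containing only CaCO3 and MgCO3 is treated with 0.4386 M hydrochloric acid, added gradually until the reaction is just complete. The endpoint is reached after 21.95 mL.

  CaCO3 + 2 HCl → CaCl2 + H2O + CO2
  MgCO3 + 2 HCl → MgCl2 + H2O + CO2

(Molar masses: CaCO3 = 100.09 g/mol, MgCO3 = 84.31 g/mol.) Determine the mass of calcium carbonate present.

0.1539 g

n(HCl) = 0.02195 × 0.4386 = 9.627 × 10^-3 mol
Let x = n(CaCO3), y = n(MgCO3).
Titrant: 2x + 2y = 9.627 × 10^-3;  mass: 100.09x + 84.31y = 0.4301
Solving, x = 1.538 × 10^-3 mol, y = 3.276 × 10^-3 mol
mass of CaCO3 = 1.538 × 10^-3 × 100.09 = 0.1539 g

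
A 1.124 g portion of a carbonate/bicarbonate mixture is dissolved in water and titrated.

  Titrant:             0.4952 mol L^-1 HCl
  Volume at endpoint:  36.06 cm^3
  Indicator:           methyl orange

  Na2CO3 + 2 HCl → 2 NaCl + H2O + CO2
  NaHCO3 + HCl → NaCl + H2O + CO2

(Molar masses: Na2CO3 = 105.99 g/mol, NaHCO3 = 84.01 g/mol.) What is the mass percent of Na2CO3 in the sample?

57.18 %

n(HCl) = 0.03606 × 0.4952 = 0.01786 mol
Let x = n(Na2CO3), y = n(NaHCO3).
Titrant: 2x + 1y = 0.01786;  mass: 105.99x + 84.01y = 1.124
Solving, x = 6.064 × 10^-3 mol, y = 5.729 × 10^-3 mol
mass of Na2CO3 = 6.064 × 10^-3 × 105.99 = 0.6427 g
% Na2CO3 = 0.6427 / 1.124 × 100 = 57.18 %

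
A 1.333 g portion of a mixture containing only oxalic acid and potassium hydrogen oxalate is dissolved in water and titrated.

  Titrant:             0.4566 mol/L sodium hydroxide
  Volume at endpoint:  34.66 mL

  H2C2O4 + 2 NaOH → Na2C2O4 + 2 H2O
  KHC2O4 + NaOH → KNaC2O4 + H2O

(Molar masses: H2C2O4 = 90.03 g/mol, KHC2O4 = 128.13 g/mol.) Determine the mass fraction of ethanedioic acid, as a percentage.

n(NaOH) = 0.03466 × 0.4566 = 0.01583 mol
Let x = n(H2C2O4), y = n(KHC2O4).
Titrant: 2x + 1y = 0.01583;  mass: 90.03x + 128.13y = 1.333
Solving, x = 4.179 × 10^-3 mol, y = 7.467 × 10^-3 mol
mass of H2C2O4 = 4.179 × 10^-3 × 90.03 = 0.3763 g
% H2C2O4 = 0.3763 / 1.333 × 100 = 28.23 %

28.23 %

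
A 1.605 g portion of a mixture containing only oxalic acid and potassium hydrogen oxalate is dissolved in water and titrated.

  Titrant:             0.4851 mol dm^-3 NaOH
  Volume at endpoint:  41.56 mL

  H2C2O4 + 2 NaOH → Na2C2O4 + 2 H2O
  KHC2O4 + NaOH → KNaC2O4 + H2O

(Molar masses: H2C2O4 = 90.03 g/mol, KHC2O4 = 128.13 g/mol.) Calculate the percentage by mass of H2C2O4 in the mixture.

33.01 %

n(NaOH) = 0.04156 × 0.4851 = 0.02016 mol
Let x = n(H2C2O4), y = n(KHC2O4).
Titrant: 2x + 1y = 0.02016;  mass: 90.03x + 128.13y = 1.605
Solving, x = 5.885 × 10^-3 mol, y = 8.392 × 10^-3 mol
mass of H2C2O4 = 5.885 × 10^-3 × 90.03 = 0.5298 g
% H2C2O4 = 0.5298 / 1.605 × 100 = 33.01 %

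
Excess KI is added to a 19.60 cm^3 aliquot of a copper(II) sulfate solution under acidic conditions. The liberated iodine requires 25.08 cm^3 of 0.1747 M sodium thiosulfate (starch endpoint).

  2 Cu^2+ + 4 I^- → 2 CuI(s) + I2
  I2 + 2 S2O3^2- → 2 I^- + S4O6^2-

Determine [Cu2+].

n(S2O3^2-) = 0.02508 × 0.1747 = 4.381 × 10^-3 mol
n(I2) = n(S2O3^2-)/2 = 2.191 × 10^-3 mol
From the 2:1 ratio, n(Cu2+) in the aliquot = 2/1 × 2.191 × 10^-3 = 4.381 × 10^-3 mol
[Cu2+] = 4.381 × 10^-3 / 0.01960 = 0.2235 mol/L

0.2235 M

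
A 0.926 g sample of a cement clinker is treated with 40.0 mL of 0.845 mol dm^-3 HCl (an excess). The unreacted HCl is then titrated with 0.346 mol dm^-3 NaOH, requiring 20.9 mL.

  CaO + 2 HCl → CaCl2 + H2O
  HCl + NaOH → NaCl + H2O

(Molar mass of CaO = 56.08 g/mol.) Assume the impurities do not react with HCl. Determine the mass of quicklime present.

0.745 g

n(HCl) added = 0.0400 × 0.845 = 0.0338 mol
n(NaOH) used in back-titration = 0.0209 × 0.346 = 7.23 × 10^-3 mol
n(HCl) left over = 7.23 × 10^-3 mol (1:1 ratio)
n(HCl) consumed by analyte = 0.0338 − 7.23 × 10^-3 = 0.0266 mol
From the 1:2 ratio, n(CaO) = 1/2 × 0.0266 = 0.0133 mol
mass of CaO = 0.0133 × 56.08 = 0.745 g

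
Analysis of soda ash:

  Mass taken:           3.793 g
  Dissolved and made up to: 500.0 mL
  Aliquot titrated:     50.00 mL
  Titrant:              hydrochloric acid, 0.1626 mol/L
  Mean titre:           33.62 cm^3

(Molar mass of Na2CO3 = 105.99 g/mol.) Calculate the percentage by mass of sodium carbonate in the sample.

76.38 %

Na2CO3 + 2 HCl → 2 NaCl + H2O + CO2
n(HCl) per titration = 0.03362 × 0.1626 = 5.467 × 10^-3 mol
From the 1:2 ratio, n(Na2CO3) in each aliquot = 1/2 × 5.467 × 10^-3 = 2.733 × 10^-3 mol
n(Na2CO3) in the whole flask = 2.733 × 10^-3 × 500.0/50.00 = 0.02733 mol
mass of Na2CO3 = 0.02733 × 105.99 = 2.897 g
% Na2CO3 = 2.897 / 3.793 × 100 = 76.38 %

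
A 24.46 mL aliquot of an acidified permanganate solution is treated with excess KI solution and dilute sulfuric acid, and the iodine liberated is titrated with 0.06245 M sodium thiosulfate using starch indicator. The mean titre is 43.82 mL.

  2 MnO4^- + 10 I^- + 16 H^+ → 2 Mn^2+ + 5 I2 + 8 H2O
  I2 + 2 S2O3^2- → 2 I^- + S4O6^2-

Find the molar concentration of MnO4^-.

n(S2O3^2-) = 0.04382 × 0.06245 = 2.737 × 10^-3 mol
n(I2) = n(S2O3^2-)/2 = 1.368 × 10^-3 mol
From the 2:5 ratio, n(MnO4^-) in the aliquot = 2/5 × 1.368 × 10^-3 = 5.473 × 10^-4 mol
[MnO4^-] = 5.473 × 10^-4 / 0.02446 = 0.02238 mol/L

0.02238 M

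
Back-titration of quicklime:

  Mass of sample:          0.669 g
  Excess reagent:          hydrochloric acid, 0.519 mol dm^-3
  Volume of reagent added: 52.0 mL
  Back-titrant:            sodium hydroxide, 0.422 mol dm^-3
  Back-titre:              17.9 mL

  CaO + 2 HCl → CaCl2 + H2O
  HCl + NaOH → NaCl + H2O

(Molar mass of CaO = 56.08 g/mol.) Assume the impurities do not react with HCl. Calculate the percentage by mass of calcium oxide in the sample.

n(HCl) added = 0.0520 × 0.519 = 0.0270 mol
n(NaOH) used in back-titration = 0.0179 × 0.422 = 7.55 × 10^-3 mol
n(HCl) left over = 7.55 × 10^-3 mol (1:1 ratio)
n(HCl) consumed by analyte = 0.0270 − 7.55 × 10^-3 = 0.0194 mol
From the 1:2 ratio, n(CaO) = 1/2 × 0.0194 = 9.72 × 10^-3 mol
mass of CaO = 9.72 × 10^-3 × 56.08 = 0.545 g
% CaO = 0.545 / 0.669 × 100 = 81.5 %

81.5 %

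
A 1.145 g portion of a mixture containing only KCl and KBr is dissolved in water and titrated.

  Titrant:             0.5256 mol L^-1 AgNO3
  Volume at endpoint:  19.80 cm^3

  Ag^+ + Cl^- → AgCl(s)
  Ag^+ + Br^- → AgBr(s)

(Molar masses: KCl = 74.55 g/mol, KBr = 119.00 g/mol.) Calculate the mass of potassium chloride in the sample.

0.1567 g

n(AgNO3) = 0.01980 × 0.5256 = 0.01041 mol
Let x = n(KCl), y = n(KBr).
Titrant: 1x + 1y = 0.01041;  mass: 74.55x + 119.00y = 1.145
Solving, x = 2.102 × 10^-3 mol, y = 8.305 × 10^-3 mol
mass of KCl = 2.102 × 10^-3 × 74.55 = 0.1567 g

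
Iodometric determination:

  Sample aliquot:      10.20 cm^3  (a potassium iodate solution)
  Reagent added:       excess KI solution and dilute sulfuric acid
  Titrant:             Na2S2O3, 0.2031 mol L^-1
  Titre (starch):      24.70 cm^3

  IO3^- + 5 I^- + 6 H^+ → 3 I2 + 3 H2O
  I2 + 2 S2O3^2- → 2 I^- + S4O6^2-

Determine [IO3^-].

0.08197 mol/L

n(S2O3^2-) = 0.02470 × 0.2031 = 5.017 × 10^-3 mol
n(I2) = n(S2O3^2-)/2 = 2.508 × 10^-3 mol
From the 1:3 ratio, n(IO3^-) in the aliquot = 1/3 × 2.508 × 10^-3 = 8.361 × 10^-4 mol
[IO3^-] = 8.361 × 10^-4 / 0.01020 = 0.08197 mol/L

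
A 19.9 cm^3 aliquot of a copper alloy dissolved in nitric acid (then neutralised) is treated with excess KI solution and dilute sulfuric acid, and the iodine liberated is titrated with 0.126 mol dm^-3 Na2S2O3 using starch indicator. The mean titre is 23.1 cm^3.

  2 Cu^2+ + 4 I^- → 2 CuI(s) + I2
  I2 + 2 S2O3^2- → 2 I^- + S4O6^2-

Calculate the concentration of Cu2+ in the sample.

n(S2O3^2-) = 0.0231 × 0.126 = 2.91 × 10^-3 mol
n(I2) = n(S2O3^2-)/2 = 1.46 × 10^-3 mol
From the 2:1 ratio, n(Cu2+) in the aliquot = 2/1 × 1.46 × 10^-3 = 2.91 × 10^-3 mol
[Cu2+] = 2.91 × 10^-3 / 0.0199 = 0.146 mol/L

0.146 mol/L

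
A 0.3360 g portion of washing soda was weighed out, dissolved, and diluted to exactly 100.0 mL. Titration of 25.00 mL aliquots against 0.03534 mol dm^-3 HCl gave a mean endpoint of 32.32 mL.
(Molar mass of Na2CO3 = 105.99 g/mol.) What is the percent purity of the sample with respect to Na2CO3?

72.06 %

Na2CO3 + 2 HCl → 2 NaCl + H2O + CO2
n(HCl) per titration = 0.03232 × 0.03534 = 1.142 × 10^-3 mol
From the 1:2 ratio, n(Na2CO3) in each aliquot = 1/2 × 1.142 × 10^-3 = 5.711 × 10^-4 mol
n(Na2CO3) in the whole flask = 5.711 × 10^-4 × 100.0/25.00 = 2.284 × 10^-3 mol
mass of Na2CO3 = 2.284 × 10^-3 × 105.99 = 0.2421 g
% Na2CO3 = 0.2421 / 0.3360 × 100 = 72.06 %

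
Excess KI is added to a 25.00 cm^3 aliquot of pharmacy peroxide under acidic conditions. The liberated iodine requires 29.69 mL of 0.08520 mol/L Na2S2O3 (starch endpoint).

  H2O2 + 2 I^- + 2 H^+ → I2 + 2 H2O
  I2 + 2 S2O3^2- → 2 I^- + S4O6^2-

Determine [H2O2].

n(S2O3^2-) = 0.02969 × 0.08520 = 2.530 × 10^-3 mol
n(I2) = n(S2O3^2-)/2 = 1.265 × 10^-3 mol
n(H2O2) in the aliquot = 1.265 × 10^-3 mol (1:1 ratio)
[H2O2] = 1.265 × 10^-3 / 0.02500 = 0.05059 mol/L

0.05059 mol/L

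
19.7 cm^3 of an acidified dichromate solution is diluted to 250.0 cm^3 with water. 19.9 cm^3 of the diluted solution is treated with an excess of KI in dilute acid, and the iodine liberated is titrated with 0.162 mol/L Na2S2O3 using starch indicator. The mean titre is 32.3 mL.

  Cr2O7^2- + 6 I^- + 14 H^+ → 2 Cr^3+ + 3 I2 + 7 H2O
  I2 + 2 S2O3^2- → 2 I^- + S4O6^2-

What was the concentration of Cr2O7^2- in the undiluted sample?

0.556 mol/L

n(S2O3^2-) = 0.0323 × 0.162 = 5.23 × 10^-3 mol
n(I2) = n(S2O3^2-)/2 = 2.62 × 10^-3 mol
From the 1:3 ratio, n(Cr2O7^2-) in the aliquot = 1/3 × 2.62 × 10^-3 = 8.72 × 10^-4 mol
[Cr2O7^2-]_dilute = 8.72 × 10^-4 / 0.0199 = 0.0438 mol/L
[Cr2O7^2-]_original = 0.0438 × 250.0/19.7 = 0.556 mol/L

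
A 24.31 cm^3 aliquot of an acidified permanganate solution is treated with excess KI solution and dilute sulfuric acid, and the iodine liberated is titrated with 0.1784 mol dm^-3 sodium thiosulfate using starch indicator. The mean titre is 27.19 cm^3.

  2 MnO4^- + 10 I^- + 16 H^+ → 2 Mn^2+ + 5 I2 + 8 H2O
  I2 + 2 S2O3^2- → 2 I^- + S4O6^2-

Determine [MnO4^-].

0.03991 mol/L

n(S2O3^2-) = 0.02719 × 0.1784 = 4.851 × 10^-3 mol
n(I2) = n(S2O3^2-)/2 = 2.425 × 10^-3 mol
From the 2:5 ratio, n(MnO4^-) in the aliquot = 2/5 × 2.425 × 10^-3 = 9.701 × 10^-4 mol
[MnO4^-] = 9.701 × 10^-4 / 0.02431 = 0.03991 mol/L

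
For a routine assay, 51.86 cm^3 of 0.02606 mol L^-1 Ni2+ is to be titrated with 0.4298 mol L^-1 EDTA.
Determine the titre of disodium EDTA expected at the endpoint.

Ni^2+ + EDTA^4- → [Ni(EDTA)]^2-
n(Ni2+) = 0.05186 L × 0.02606 mol/L = 1.351 × 10^-3 mol
n(EDTA) = 1.351 × 10^-3 mol (1:1 stoichiometry)
V(EDTA) = 1.351 × 10^-3 mol / 0.4298 mol/L = 0.003144 L = 3.144 mL

3.144 mL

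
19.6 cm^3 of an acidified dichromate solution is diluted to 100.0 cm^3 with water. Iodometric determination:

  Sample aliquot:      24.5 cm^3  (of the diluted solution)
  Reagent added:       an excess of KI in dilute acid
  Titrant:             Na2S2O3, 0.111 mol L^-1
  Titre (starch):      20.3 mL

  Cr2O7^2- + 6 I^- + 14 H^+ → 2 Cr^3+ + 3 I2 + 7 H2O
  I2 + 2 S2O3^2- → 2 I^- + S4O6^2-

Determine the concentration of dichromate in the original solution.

0.0782 mol/L

n(S2O3^2-) = 0.0203 × 0.111 = 2.25 × 10^-3 mol
n(I2) = n(S2O3^2-)/2 = 1.13 × 10^-3 mol
From the 1:3 ratio, n(Cr2O7^2-) in the aliquot = 1/3 × 1.13 × 10^-3 = 3.76 × 10^-4 mol
[Cr2O7^2-]_dilute = 3.76 × 10^-4 / 0.0245 = 0.0153 mol/L
[Cr2O7^2-]_original = 0.0153 × 100.0/19.6 = 0.0782 mol/L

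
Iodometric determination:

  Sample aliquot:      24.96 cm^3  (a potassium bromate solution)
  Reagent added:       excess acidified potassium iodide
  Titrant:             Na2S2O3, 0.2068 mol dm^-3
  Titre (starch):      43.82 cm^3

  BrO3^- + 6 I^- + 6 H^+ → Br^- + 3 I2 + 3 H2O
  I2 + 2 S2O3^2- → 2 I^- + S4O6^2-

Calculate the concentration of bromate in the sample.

n(S2O3^2-) = 0.04382 × 0.2068 = 9.062 × 10^-3 mol
n(I2) = n(S2O3^2-)/2 = 4.531 × 10^-3 mol
From the 1:3 ratio, n(BrO3^-) in the aliquot = 1/3 × 4.531 × 10^-3 = 1.510 × 10^-3 mol
[BrO3^-] = 1.510 × 10^-3 / 0.02496 = 0.06051 mol/L

0.06051 mol/L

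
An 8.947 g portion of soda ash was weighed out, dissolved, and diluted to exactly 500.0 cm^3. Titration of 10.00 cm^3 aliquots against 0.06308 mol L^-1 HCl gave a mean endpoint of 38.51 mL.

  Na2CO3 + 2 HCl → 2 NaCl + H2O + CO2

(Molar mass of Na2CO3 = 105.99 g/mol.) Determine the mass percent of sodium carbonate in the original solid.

71.94 %

n(HCl) per titration = 0.03851 × 0.06308 = 2.429 × 10^-3 mol
From the 1:2 ratio, n(Na2CO3) in each aliquot = 1/2 × 2.429 × 10^-3 = 1.215 × 10^-3 mol
n(Na2CO3) in the whole flask = 1.215 × 10^-3 × 500.0/10.00 = 0.06073 mol
mass of Na2CO3 = 0.06073 × 105.99 = 6.437 g
% Na2CO3 = 6.437 / 8.947 × 100 = 71.94 %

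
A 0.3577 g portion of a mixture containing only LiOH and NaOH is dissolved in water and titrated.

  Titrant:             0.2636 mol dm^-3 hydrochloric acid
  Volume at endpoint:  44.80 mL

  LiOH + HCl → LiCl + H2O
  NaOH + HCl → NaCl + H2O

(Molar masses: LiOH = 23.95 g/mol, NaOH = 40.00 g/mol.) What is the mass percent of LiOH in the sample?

n(HCl) = 0.04480 × 0.2636 = 0.01181 mol
Let x = n(LiOH), y = n(NaOH).
Titrant: 1x + 1y = 0.01181;  mass: 23.95x + 40.00y = 0.3577
Solving, x = 7.145 × 10^-3 mol, y = 4.665 × 10^-3 mol
mass of LiOH = 7.145 × 10^-3 × 23.95 = 0.1711 g
% LiOH = 0.1711 / 0.3577 × 100 = 47.84 %

47.84 %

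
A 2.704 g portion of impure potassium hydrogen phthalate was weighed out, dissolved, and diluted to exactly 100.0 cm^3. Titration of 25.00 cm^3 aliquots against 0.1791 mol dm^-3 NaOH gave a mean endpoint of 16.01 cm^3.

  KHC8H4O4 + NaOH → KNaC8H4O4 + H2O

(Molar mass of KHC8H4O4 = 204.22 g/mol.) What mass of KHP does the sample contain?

n(NaOH) per titration = 0.01601 × 0.1791 = 2.867 × 10^-3 mol
n(KHC8H4O4) in each aliquot = 2.867 × 10^-3 mol (1:1 ratio)
n(KHC8H4O4) in the whole flask = 2.867 × 10^-3 × 100.0/25.00 = 0.01147 mol
mass of KHC8H4O4 = 0.01147 × 204.22 = 2.342 g

2.342 g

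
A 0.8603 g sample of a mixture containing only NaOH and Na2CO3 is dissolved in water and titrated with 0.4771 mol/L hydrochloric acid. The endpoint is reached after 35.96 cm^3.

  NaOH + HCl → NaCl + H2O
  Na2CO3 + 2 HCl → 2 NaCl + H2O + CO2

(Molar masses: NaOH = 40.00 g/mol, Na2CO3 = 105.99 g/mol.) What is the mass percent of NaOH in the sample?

17.50 %

n(HCl) = 0.03596 × 0.4771 = 0.01716 mol
Let x = n(NaOH), y = n(Na2CO3).
Titrant: 1x + 2y = 0.01716;  mass: 40.00x + 105.99y = 0.8603
Solving, x = 3.764 × 10^-3 mol, y = 6.696 × 10^-3 mol
mass of NaOH = 3.764 × 10^-3 × 40.00 = 0.1505 g
% NaOH = 0.1505 / 0.8603 × 100 = 17.50 %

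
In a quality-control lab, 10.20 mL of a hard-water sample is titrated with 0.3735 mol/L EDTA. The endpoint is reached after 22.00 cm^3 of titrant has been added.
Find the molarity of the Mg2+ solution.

0.8056 mol/L

Mg^2+ + EDTA^4- → [Mg(EDTA)]^2-
n(EDTA) = 0.02200 L × 0.3735 mol/L = 8.217 × 10^-3 mol
n(Mg2+) = 8.217 × 10^-3 mol (1:1 mole ratio)
[Mg2+] = 8.217 × 10^-3 mol / 0.01020 L = 0.8056 mol/L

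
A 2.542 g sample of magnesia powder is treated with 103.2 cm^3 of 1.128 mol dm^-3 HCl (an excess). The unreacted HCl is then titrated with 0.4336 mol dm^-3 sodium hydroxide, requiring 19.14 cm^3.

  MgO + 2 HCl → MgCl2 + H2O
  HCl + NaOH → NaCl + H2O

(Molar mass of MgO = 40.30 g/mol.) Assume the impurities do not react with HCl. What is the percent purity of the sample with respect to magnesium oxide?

n(HCl) added = 0.1032 × 1.128 = 0.1164 mol
n(NaOH) used in back-titration = 0.01914 × 0.4336 = 8.299 × 10^-3 mol
n(HCl) left over = 8.299 × 10^-3 mol (1:1 ratio)
n(HCl) consumed by analyte = 0.1164 − 8.299 × 10^-3 = 0.1081 mol
From the 1:2 ratio, n(MgO) = 1/2 × 0.1081 = 0.05406 mol
mass of MgO = 0.05406 × 40.30 = 2.178 g
% MgO = 2.178 / 2.542 × 100 = 85.70 %

85.70 %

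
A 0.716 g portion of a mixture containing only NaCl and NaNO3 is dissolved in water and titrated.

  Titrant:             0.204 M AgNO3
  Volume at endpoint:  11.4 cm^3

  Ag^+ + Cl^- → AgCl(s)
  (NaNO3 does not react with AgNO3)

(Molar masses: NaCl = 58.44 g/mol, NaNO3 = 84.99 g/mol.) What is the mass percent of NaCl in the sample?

19.0 %

n(AgNO3) = 0.0114 × 0.204 = 2.33 × 10^-3 mol
Let x = n(NaCl), y = n(NaNO3).
Titrant: 1x = 2.33 × 10^-3;  mass: 58.44x + 84.99y = 0.716
Solving, x = 2.33 × 10^-3 mol, y = 6.83 × 10^-3 mol
mass of NaCl = 2.33 × 10^-3 × 58.44 = 0.136 g
% NaCl = 0.136 / 0.716 × 100 = 19.0 %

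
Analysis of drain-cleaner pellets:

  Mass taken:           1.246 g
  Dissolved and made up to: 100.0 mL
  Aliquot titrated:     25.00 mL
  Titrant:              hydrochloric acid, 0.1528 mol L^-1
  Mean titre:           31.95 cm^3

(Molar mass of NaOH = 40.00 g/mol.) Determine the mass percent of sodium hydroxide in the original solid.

62.69 %

NaOH + HCl → NaCl + H2O
n(HCl) per titration = 0.03195 × 0.1528 = 4.882 × 10^-3 mol
n(NaOH) in each aliquot = 4.882 × 10^-3 mol (1:1 ratio)
n(NaOH) in the whole flask = 4.882 × 10^-3 × 100.0/25.00 = 0.01953 mol
mass of NaOH = 0.01953 × 40.00 = 0.7811 g
% NaOH = 0.7811 / 1.246 × 100 = 62.69 %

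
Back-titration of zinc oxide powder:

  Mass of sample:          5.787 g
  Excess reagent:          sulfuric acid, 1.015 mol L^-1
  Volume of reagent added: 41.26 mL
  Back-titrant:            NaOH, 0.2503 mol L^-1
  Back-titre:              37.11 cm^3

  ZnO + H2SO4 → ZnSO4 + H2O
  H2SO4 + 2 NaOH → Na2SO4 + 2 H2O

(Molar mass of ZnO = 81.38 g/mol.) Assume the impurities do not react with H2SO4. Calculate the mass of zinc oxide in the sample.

n(H2SO4) added = 0.04126 × 1.015 = 0.04188 mol
n(NaOH) used in back-titration = 0.03711 × 0.2503 = 9.289 × 10^-3 mol
From the 1:2 ratio, n(H2SO4) left over = 1/2 × 9.289 × 10^-3 = 4.644 × 10^-3 mol
n(H2SO4) consumed by analyte = 0.04188 − 4.644 × 10^-3 = 0.03723 mol
n(ZnO) = 0.03723 mol (1:1 ratio)
mass of ZnO = 0.03723 × 81.38 = 3.030 g

3.030 g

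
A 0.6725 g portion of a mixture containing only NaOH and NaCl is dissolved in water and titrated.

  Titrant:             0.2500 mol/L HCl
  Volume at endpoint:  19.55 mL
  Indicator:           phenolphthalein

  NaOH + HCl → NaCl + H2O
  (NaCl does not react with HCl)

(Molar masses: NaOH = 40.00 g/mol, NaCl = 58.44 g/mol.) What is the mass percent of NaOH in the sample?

29.07 %

n(HCl) = 0.01955 × 0.2500 = 4.888 × 10^-3 mol
Let x = n(NaOH), y = n(NaCl).
Titrant: 1x = 4.888 × 10^-3;  mass: 40.00x + 58.44y = 0.6725
Solving, x = 4.888 × 10^-3 mol, y = 8.162 × 10^-3 mol
mass of NaOH = 4.888 × 10^-3 × 40.00 = 0.1955 g
% NaOH = 0.1955 / 0.6725 × 100 = 29.07 %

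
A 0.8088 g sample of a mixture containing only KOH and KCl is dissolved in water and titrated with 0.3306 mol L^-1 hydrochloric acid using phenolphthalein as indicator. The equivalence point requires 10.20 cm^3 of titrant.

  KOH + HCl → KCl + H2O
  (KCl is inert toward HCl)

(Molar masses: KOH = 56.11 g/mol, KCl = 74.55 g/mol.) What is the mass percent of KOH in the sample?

n(HCl) = 0.01020 × 0.3306 = 3.372 × 10^-3 mol
Let x = n(KOH), y = n(KCl).
Titrant: 1x = 3.372 × 10^-3;  mass: 56.11x + 74.55y = 0.8088
Solving, x = 3.372 × 10^-3 mol, y = 8.311 × 10^-3 mol
mass of KOH = 3.372 × 10^-3 × 56.11 = 0.1892 g
% KOH = 0.1892 / 0.8088 × 100 = 23.39 %

23.39 %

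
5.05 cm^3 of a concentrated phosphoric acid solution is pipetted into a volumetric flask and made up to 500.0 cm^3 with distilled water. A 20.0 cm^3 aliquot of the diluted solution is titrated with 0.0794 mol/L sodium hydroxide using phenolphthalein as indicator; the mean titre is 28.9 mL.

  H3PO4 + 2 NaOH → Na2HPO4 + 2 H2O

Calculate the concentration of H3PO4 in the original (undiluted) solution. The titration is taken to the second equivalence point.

5.68 mol/L

n(NaOH) = 0.0289 × 0.0794 = 2.29 × 10^-3 mol
From the 1:2 ratio, n(H3PO4) in the aliquot = 1/2 × 2.29 × 10^-3 = 1.15 × 10^-3 mol
[H3PO4]_dilute = 1.15 × 10^-3 / 0.0200 = 0.0574 mol/L
Dilution factor = 500.0 / 5.05 = 99.01
[H3PO4]_stock = 0.0574 × 99.01 = 5.68 mol/L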